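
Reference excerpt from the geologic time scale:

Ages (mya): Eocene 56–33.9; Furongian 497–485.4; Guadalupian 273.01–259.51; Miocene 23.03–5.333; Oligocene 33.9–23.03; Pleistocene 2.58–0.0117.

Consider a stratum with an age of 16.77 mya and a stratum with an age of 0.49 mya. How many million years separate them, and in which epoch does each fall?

Elapsed time: 16.77 − 0.49 = 16.28 Myr.
16.77 Ma lies within 23.03–5.333 Ma: Miocene.
0.49 Ma lies within 2.58–0.0117 Ma: Pleistocene.

16.28 million years apart; the first in the Miocene, the second in the Pleistocene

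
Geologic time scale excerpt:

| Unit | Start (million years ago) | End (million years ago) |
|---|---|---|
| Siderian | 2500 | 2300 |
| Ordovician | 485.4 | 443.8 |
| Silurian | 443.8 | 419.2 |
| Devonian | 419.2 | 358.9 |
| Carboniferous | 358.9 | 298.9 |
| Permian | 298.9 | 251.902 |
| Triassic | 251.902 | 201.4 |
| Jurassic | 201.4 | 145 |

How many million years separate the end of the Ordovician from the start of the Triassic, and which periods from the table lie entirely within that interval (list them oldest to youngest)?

191.898 million years; Silurian, Devonian, Carboniferous, Permian

The Ordovician closes at 443.8 Ma and the Triassic opens at 251.902 Ma, so the interval is 443.8 − 251.902 = 191.898 Myr.
A period fits inside if it starts at or after 443.8 Ma and ends at or before 251.902 Ma; oldest first that gives Silurian, Devonian, Carboniferous, Permian.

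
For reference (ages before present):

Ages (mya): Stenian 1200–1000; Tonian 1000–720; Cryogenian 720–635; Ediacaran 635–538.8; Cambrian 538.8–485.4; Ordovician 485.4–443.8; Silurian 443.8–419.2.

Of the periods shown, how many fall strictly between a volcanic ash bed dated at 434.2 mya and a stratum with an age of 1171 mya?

1171 Ma sits inside the Stenian (1200–1000) and 434.2 Ma inside the Silurian (443.8–419.2); neither of those is wholly between the two dates.
The listed periods lying completely between them are Tonian, Cryogenian, Ediacaran, Cambrian, Ordovician — 5 in all.

5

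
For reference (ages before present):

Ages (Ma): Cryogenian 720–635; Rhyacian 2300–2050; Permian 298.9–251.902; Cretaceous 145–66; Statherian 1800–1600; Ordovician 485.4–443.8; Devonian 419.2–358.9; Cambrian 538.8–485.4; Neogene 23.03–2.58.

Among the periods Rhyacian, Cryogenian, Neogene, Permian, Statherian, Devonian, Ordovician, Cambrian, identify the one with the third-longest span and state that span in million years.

Cryogenian, 85 million years

Start − end for each: Rhyacian 2300 − 2050 = 250; Cryogenian 720 − 635 = 85; Neogene 23.03 − 2.58 = 20.45; Permian 298.9 − 251.902 = 46.998; Statherian 1800 − 1600 = 200; Devonian 419.2 − 358.9 = 60.3; Ordovician 485.4 − 443.8 = 41.6; Cambrian 538.8 − 485.4 = 53.4.
Ranking these from longest: Rhyacian > Statherian > Cryogenian > Devonian > Cambrian > Permian > Ordovician > Neogene.
Position 3 in that ranking is Cryogenian, which lasted 85 Myr.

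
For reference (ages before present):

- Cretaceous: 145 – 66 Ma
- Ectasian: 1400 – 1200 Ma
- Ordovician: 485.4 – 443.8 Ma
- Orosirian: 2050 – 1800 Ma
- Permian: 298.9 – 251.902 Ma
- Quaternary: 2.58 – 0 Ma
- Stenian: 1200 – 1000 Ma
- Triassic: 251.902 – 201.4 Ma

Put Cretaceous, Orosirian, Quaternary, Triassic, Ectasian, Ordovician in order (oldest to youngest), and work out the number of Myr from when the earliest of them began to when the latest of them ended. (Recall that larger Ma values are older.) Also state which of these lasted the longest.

From the excerpt: Cretaceous 145–66; Orosirian 2050–1800; Quaternary 2.58–0; Triassic 251.902–201.4; Ectasian 1400–1200; Ordovician 485.4–443.8 (Ma).
Larger Ma is earlier, so the oldest is Orosirian and the youngest is Quaternary; oldest to youngest: Orosirian, Ectasian, Ordovician, Triassic, Cretaceous, Quaternary.
Oldest start 2050 minus youngest end 0 gives 2050 Myr overall.
Individual lengths (start − end): Quaternary 2.58; Ordovician 41.6; Triassic 50.502; Ectasian 200; Cretaceous 79; Orosirian 250. The largest is Orosirian at 250 Myr.

Orosirian, Ectasian, Ordovician, Triassic, Cretaceous, Quaternary; total span 2050 Myr; longest is Orosirian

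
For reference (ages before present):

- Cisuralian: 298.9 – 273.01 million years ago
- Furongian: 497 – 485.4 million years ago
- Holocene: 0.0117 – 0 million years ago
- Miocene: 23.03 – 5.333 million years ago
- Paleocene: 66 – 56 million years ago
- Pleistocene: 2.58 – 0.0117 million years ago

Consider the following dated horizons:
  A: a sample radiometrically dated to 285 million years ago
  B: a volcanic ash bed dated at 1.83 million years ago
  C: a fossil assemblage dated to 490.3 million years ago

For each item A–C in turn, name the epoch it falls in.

A — Cisuralian; B — Pleistocene; C — Furongian

A: 285 Ma lies in 298.9–273.01 Ma, so Cisuralian.
B: 1.83 Ma lies in 2.58–0.0117 Ma, so Pleistocene.
C: 490.3 Ma lies in 497–485.4 Ma, so Furongian.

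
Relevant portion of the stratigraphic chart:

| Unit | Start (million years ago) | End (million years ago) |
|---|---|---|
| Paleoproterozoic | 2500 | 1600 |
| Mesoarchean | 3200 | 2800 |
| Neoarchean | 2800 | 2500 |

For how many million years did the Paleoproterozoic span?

900 million years

2500 − 1600 = 900 million years.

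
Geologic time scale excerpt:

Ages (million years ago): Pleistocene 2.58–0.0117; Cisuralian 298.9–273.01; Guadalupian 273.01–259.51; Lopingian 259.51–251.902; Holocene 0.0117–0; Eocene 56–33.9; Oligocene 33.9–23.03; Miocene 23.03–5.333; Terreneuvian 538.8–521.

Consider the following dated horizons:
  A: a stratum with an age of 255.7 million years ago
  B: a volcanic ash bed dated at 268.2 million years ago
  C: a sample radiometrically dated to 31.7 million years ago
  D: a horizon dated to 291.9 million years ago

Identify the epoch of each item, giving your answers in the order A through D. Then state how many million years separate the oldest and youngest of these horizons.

Match each age against the start–end ranges in the excerpt: A = 255.7 Ma → Lopingian (259.51–251.902); B = 268.2 Ma → Guadalupian (273.01–259.51); C = 31.7 Ma → Oligocene (33.9–23.03); D = 291.9 Ma → Cisuralian (298.9–273.01).
The largest age is 291.9 Ma and the smallest is 31.7 Ma; their difference is 260.2 Myr.

A — Lopingian; B — Guadalupian; C — Oligocene; D — Cisuralian; span 260.2 million years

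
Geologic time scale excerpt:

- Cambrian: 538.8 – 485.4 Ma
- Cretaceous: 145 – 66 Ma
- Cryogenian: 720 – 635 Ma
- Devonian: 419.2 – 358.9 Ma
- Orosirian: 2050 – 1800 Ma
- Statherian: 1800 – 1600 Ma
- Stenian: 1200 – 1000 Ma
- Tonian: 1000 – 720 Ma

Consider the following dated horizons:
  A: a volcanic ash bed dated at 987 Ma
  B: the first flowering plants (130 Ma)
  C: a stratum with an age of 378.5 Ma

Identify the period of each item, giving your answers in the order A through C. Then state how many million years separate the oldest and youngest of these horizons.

A: 987 Ma lies in 1000–720 Ma, so Tonian.
B: 130 Ma lies in 145–66 Ma, so Cretaceous.
C: 378.5 Ma lies in 419.2–358.9 Ma, so Devonian.
Oldest = 987 Ma, youngest = 130 Ma → span 857 Myr.

A — Tonian; B — Cretaceous; C — Devonian; span 857 million years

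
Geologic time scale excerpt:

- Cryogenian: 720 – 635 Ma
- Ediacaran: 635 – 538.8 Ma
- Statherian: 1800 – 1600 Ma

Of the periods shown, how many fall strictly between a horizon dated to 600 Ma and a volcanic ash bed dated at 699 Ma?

0

Checking each listed span, none has both start < 699 Ma and end > 600 Ma — every period straddles one of the two dates or lies outside them — so the count is 0.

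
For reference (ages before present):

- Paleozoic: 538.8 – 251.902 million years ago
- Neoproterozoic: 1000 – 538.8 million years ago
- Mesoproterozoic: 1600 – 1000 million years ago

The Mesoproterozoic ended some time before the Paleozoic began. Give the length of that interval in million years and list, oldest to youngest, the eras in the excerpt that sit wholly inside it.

End of Mesoproterozoic = 1000 Ma; start of Paleozoic = 538.8 Ma.
Gap = 1000 − 538.8 = 461.2 Myr.
Eras wholly inside 1000–538.8 Ma: Neoproterozoic (1000–538.8).

461.2 million years; Neoproterozoic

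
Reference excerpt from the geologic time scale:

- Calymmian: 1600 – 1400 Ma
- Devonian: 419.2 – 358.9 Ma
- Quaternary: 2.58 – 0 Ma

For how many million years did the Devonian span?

60.3 million years

419.2 − 358.9 = 60.3 million years.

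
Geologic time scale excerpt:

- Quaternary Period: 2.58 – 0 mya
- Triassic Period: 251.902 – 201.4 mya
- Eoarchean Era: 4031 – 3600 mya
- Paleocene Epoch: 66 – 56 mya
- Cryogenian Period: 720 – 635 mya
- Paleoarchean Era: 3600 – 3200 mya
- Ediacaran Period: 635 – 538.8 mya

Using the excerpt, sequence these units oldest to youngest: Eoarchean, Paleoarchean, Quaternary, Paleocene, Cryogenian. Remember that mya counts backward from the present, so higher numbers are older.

Eoarchean, then Paleoarchean, then Cryogenian, then Paleocene, then Quaternary

Sorting by start age (descending Ma, since larger Ma = older): Eoarchean began 4031, Paleoarchean began 3600, Cryogenian began 720, Paleocene began 66, Quaternary began 2.58.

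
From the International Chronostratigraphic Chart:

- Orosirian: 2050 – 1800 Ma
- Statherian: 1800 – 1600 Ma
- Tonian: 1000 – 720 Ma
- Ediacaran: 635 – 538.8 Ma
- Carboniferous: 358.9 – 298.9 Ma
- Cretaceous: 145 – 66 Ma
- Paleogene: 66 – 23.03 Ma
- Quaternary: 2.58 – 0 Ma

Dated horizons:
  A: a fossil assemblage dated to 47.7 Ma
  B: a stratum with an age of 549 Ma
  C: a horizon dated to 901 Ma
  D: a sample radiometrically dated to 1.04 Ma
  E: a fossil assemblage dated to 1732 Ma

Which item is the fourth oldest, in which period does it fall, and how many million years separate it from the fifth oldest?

Larger Ma means older, so oldest first: E 1732 > C 901 > B 549 > A 47.7 > D 1.04.
Counting 4 along gives A (47.7 Ma); the excerpt puts that inside the Paleogene, 66–23.03 Ma.
Next in line is D (1.04 Ma), and 47.7 − 1.04 = 46.66 Myr.

A, in the Paleogene; 46.66 million years to D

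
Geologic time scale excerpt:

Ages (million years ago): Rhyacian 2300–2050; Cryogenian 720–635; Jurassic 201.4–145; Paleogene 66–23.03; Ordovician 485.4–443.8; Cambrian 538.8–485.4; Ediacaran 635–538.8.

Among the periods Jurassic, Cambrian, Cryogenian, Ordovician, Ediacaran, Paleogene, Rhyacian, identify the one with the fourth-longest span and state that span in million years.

Start − end for each: Jurassic 201.4 − 145 = 56.4; Cambrian 538.8 − 485.4 = 53.4; Cryogenian 720 − 635 = 85; Ordovician 485.4 − 443.8 = 41.6; Ediacaran 635 − 538.8 = 96.2; Paleogene 66 − 23.03 = 42.97; Rhyacian 2300 − 2050 = 250.
Ranking these from longest: Rhyacian > Ediacaran > Cryogenian > Jurassic > Cambrian > Paleogene > Ordovician.
Position 4 in that ranking is Jurassic, which lasted 56.4 Myr.

Jurassic, 56.4 million years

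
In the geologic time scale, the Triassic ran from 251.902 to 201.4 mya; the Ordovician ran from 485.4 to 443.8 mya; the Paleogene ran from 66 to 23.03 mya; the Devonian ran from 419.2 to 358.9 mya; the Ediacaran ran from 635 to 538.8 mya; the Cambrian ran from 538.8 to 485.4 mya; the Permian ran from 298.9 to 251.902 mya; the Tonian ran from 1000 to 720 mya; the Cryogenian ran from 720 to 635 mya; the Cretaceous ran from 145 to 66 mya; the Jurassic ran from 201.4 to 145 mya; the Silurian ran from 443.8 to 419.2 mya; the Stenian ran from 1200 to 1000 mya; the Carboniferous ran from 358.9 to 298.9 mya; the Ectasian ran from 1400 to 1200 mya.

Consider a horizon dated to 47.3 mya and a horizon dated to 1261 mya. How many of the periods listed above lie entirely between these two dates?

13

1261 Ma sits inside the Ectasian (1400–1200) and 47.3 Ma inside the Paleogene (66–23.03); neither of those is wholly between the two dates.
The listed periods lying completely between them are Stenian, Tonian, Cryogenian, Ediacaran, Cambrian, Ordovician, Silurian, Devonian, Carboniferous, Permian, Triassic, Jurassic, Cretaceous — 13 in all.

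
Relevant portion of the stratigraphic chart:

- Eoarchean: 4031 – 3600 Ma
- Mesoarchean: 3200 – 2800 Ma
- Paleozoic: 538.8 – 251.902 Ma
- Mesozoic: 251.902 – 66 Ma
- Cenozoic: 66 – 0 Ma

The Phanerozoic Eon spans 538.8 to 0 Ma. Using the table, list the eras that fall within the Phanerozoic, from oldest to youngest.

Eras with both bounds inside 538.8–0 Ma: Paleozoic (538.8–251.902), Mesozoic (251.902–66), Cenozoic (66–0).

Paleozoic, Mesozoic, Cenozoic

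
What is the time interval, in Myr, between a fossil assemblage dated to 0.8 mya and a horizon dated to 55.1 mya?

54.3 million years

55.1 − 0.8 = 54.3 million years.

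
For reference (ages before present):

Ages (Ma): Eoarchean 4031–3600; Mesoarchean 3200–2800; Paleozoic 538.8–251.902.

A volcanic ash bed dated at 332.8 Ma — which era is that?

332.8 Ma lies between 538.8 and 251.902 Ma, so it falls in the Paleozoic.

Paleozoic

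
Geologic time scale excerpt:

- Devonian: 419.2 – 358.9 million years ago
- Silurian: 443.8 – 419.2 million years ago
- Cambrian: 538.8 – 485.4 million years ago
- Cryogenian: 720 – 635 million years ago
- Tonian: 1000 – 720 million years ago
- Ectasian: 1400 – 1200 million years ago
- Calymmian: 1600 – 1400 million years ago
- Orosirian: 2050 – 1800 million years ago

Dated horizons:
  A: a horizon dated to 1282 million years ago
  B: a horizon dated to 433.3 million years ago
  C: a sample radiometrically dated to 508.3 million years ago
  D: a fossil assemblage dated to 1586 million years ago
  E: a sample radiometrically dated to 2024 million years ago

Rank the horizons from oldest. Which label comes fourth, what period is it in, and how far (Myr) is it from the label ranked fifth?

Larger Ma means older, so oldest first: E 2024 > D 1586 > A 1282 > C 508.3 > B 433.3.
Counting 4 along gives C (508.3 Ma); the excerpt puts that inside the Cambrian, 538.8–485.4 Ma.
Next in line is B (433.3 Ma), and 508.3 − 433.3 = 75 Myr.

C, in the Cambrian; 75 million years to B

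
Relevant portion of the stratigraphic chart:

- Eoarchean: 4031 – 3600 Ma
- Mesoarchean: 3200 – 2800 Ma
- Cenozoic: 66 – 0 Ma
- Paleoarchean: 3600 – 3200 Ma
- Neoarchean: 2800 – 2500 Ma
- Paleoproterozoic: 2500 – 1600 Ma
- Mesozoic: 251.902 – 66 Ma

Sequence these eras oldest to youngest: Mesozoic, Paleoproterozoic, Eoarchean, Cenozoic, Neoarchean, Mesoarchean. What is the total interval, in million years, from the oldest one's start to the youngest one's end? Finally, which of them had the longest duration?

Start ages (Ma): Eoarchean 4031, Mesoarchean 3200, Neoarchean 2800, Paleoproterozoic 2500, Mesozoic 251.902, Cenozoic 66.
Ordered oldest to youngest: Eoarchean, Mesoarchean, Neoarchean, Paleoproterozoic, Mesozoic, Cenozoic.
Span = 4031 − 0 = 4031 Myr.
Durations: Mesozoic 185.902, Eoarchean 431, Mesoarchean 400, Cenozoic 66, Neoarchean 300, Paleoproterozoic 900 → longest is Paleoproterozoic (900 Myr).

Eoarchean, Mesoarchean, Neoarchean, Paleoproterozoic, Mesozoic, Cenozoic; total span 4031 Myr; longest is Paleoproterozoic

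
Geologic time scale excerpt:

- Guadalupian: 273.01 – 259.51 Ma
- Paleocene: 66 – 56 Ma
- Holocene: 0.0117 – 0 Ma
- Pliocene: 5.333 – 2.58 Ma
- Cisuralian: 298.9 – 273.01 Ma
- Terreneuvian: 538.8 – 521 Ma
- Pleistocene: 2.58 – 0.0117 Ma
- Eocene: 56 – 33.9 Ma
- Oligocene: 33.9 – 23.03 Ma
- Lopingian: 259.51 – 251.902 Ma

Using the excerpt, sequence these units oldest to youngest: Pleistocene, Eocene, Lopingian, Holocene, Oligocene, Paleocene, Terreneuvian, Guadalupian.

The oldest of these is Terreneuvian (starts 538.8 Ma) and the youngest is Holocene (ends 0 Ma).
In between, by decreasing start age: Guadalupian (273.01), Lopingian (259.51), Paleocene (66), Eocene (56), Oligocene (33.9), Pleistocene (2.58).

Terreneuvian, Guadalupian, Lopingian, Paleocene, Eocene, Oligocene, Pleistocene, Holocene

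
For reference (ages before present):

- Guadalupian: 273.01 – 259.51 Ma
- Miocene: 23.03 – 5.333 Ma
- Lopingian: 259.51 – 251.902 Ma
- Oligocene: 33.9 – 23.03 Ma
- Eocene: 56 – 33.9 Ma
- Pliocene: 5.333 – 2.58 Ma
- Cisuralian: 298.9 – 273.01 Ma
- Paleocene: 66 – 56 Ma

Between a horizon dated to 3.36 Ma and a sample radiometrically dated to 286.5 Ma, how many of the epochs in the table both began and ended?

The older date is 286.5 Ma and the younger is 3.36 Ma.
Epochs with start < 286.5 and end > 3.36 Ma: Guadalupian (273.01–259.51), Lopingian (259.51–251.902), Paleocene (66–56), Eocene (56–33.9), Oligocene (33.9–23.03), Miocene (23.03–5.333).
That is 6 complete epochs.

6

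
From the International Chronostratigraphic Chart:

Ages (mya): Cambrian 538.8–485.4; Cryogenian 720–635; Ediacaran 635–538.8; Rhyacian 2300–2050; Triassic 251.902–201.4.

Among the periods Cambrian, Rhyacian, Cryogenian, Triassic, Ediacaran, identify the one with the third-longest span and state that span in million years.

Durations: Cambrian 53.4; Rhyacian 250; Cryogenian 85; Triassic 50.502; Ediacaran 96.2 Myr.
Sorted longest-first: Rhyacian (250), Ediacaran (96.2), Cryogenian (85), Cambrian (53.4), Triassic (50.502).
The third longest is Cryogenian at 85 Myr.

Cryogenian, 85 million years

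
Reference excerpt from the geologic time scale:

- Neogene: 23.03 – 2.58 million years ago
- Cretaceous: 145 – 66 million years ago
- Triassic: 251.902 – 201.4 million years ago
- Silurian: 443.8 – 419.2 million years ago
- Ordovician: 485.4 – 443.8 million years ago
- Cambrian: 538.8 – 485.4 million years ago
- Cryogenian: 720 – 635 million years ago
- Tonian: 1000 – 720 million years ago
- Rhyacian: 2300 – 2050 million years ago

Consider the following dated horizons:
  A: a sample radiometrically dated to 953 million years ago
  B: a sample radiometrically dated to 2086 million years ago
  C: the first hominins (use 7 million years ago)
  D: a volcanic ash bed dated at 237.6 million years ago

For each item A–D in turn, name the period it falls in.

A — Tonian; B — Rhyacian; C — Neogene; D — Triassic

A: 953 Ma lies in 1000–720 Ma, so Tonian.
B: 2086 Ma lies in 2300–2050 Ma, so Rhyacian.
C: 7 Ma lies in 23.03–2.58 Ma, so Neogene.
D: 237.6 Ma lies in 251.902–201.4 Ma, so Triassic.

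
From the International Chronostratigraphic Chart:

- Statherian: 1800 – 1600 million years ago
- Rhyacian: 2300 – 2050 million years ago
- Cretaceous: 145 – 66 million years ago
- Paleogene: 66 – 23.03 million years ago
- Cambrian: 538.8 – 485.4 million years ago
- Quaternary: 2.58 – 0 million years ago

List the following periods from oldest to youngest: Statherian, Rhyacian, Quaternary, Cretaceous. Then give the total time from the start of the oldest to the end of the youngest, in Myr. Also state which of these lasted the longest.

Rhyacian → Statherian → Cretaceous → Quaternary; total span 2300 Myr; longest is Rhyacian

Start ages (Ma): Rhyacian 2300, Statherian 1800, Cretaceous 145, Quaternary 2.58.
Ordered oldest to youngest: Rhyacian, Statherian, Cretaceous, Quaternary.
Span = 2300 − 0 = 2300 Myr.
Durations: Statherian 200, Rhyacian 250, Quaternary 2.58, Cretaceous 79 → longest is Rhyacian (250 Myr).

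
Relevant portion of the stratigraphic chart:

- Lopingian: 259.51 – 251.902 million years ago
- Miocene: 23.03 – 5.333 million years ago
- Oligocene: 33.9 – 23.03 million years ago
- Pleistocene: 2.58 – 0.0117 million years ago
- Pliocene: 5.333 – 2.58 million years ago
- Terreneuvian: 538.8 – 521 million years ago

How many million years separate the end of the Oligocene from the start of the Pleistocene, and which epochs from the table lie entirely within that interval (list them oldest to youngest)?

The Oligocene closes at 23.03 Ma and the Pleistocene opens at 2.58 Ma, so the interval is 23.03 − 2.58 = 20.45 Myr.
An epoch fits inside if it starts at or after 23.03 Ma and ends at or before 2.58 Ma; oldest first that gives Miocene, Pliocene.

20.45 million years; Miocene, Pliocene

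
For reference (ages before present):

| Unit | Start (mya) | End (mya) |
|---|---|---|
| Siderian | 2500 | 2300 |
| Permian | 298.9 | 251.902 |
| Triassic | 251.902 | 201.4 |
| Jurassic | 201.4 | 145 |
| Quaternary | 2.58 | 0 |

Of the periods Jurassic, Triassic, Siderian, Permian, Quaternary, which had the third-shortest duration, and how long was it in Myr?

Durations: Jurassic 56.4; Triassic 50.502; Siderian 200; Permian 46.998; Quaternary 2.58 Myr.
Sorted shortest-first: Quaternary (2.58), Permian (46.998), Triassic (50.502), Jurassic (56.4), Siderian (200).
The third shortest is Triassic at 50.502 Myr.

Triassic, 50.502 million years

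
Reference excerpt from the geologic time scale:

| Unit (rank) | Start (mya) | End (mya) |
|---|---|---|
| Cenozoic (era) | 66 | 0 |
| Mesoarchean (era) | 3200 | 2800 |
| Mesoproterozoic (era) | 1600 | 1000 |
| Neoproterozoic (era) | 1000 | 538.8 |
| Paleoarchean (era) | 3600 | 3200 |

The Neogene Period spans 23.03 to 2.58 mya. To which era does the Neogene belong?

Cenozoic

The Neogene (23.03–2.58 Ma) lies entirely within 66–0 Ma, the Cenozoic Era.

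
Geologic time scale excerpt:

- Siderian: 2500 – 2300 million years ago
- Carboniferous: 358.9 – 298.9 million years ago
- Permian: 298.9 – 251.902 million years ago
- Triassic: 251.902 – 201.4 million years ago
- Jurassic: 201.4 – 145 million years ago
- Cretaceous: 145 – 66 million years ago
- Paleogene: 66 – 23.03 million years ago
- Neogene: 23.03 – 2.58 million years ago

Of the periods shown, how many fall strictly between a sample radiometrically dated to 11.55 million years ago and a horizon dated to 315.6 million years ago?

5

The older date is 315.6 Ma and the younger is 11.55 Ma.
Periods with start < 315.6 and end > 11.55 Ma: Permian (298.9–251.902), Triassic (251.902–201.4), Jurassic (201.4–145), Cretaceous (145–66), Paleogene (66–23.03).
That is 5 complete periods.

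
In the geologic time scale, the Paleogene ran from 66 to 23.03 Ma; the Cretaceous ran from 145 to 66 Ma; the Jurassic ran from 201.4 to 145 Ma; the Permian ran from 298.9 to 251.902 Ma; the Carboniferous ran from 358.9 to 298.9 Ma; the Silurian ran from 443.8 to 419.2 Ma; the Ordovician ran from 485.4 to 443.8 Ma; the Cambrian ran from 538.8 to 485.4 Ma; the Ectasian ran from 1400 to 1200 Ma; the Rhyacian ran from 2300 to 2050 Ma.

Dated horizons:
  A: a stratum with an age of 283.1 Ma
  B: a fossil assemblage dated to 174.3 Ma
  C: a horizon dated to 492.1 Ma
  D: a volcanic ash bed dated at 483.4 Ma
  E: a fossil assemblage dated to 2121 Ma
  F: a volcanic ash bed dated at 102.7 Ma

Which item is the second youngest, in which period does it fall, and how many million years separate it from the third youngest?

Sorted youngest-first by Ma: F (102.7), B (174.3), A (283.1), D (483.4), C (492.1), E (2121).
The second youngest is B at 174.3 Ma, which lies in 201.4–145 Ma: the Jurassic.
The third youngest is A at 283.1 Ma; separation = |174.3 − 283.1| = 108.8 Myr.

B, in the Jurassic; 108.8 million years to A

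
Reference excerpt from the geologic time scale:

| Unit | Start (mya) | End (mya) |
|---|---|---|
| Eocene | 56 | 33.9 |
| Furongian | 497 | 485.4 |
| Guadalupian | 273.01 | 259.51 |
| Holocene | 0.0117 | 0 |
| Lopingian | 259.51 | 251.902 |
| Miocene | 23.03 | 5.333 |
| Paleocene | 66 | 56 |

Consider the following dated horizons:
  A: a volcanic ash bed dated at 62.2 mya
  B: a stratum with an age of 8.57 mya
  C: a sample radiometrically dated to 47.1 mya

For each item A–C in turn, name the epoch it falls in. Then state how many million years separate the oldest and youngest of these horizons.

Match each age against the start–end ranges in the excerpt: A = 62.2 Ma → Paleocene (66–56); B = 8.57 Ma → Miocene (23.03–5.333); C = 47.1 Ma → Eocene (56–33.9).
The largest age is 62.2 Ma and the smallest is 8.57 Ma; their difference is 53.63 Myr.

A — Paleocene; B — Miocene; C — Eocene; span 53.63 million years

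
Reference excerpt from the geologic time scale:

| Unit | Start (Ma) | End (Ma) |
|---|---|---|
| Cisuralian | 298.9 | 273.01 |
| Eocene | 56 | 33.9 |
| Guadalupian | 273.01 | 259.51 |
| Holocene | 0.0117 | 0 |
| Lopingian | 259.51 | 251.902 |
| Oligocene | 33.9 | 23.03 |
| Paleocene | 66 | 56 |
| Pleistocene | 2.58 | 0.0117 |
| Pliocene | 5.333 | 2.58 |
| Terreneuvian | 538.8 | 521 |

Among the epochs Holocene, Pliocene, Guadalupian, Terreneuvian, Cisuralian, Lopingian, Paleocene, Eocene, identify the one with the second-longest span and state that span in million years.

Eocene, 22.1 million years

Durations: Holocene 0.0117; Pliocene 2.753; Guadalupian 13.5; Terreneuvian 17.8; Cisuralian 25.89; Lopingian 7.608; Paleocene 10; Eocene 22.1 Myr.
Sorted longest-first: Cisuralian (25.89), Eocene (22.1), Terreneuvian (17.8), Guadalupian (13.5), Paleocene (10), Lopingian (7.608), Pliocene (2.753), Holocene (0.0117).
The second longest is Eocene at 22.1 Myr.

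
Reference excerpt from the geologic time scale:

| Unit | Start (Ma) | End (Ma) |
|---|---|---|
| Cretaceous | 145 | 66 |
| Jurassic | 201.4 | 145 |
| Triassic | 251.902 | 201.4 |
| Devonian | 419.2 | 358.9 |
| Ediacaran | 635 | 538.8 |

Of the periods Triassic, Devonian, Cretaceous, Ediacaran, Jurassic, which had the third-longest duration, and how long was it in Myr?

Devonian, 60.3 million years

Durations: Triassic 50.502; Devonian 60.3; Cretaceous 79; Ediacaran 96.2; Jurassic 56.4 Myr.
Sorted longest-first: Ediacaran (96.2), Cretaceous (79), Devonian (60.3), Jurassic (56.4), Triassic (50.502).
The third longest is Devonian at 60.3 Myr.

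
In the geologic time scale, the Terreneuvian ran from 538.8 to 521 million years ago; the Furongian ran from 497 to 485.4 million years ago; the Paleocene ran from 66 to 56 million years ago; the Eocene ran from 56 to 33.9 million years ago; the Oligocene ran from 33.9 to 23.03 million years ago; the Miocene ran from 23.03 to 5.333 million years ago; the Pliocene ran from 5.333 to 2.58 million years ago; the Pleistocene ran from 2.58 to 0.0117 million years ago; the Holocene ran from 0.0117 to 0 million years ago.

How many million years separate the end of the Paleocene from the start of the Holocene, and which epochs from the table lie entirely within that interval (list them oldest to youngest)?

The Paleocene closes at 56 Ma and the Holocene opens at 0.0117 Ma, so the interval is 56 − 0.0117 = 55.9883 Myr.
An epoch fits inside if it starts at or after 56 Ma and ends at or before 0.0117 Ma; oldest first that gives Eocene, Oligocene, Miocene, Pliocene, Pleistocene.

55.9883 million years; Eocene, Oligocene, Miocene, Pliocene, Pleistocene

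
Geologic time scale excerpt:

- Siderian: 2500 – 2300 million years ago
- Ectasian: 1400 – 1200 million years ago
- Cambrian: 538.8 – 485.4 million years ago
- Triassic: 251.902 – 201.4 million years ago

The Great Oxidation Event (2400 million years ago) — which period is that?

2400 Ma lies between 2500 and 2300 Ma, so it falls in the Siderian.

Siderian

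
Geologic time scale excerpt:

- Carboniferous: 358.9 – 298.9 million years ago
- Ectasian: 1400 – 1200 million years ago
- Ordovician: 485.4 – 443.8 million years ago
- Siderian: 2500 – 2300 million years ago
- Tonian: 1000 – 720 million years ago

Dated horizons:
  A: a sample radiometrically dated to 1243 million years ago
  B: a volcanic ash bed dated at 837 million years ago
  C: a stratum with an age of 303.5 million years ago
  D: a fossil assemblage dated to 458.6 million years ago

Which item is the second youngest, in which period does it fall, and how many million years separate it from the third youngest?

Smaller Ma means younger, so youngest first: C 303.5 < D 458.6 < B 837 < A 1243.
Counting 2 along gives D (458.6 Ma); the excerpt puts that inside the Ordovician, 485.4–443.8 Ma.
Next in line is B (837 Ma), and 837 − 458.6 = 378.4 Myr.

D, in the Ordovician; 378.4 million years to B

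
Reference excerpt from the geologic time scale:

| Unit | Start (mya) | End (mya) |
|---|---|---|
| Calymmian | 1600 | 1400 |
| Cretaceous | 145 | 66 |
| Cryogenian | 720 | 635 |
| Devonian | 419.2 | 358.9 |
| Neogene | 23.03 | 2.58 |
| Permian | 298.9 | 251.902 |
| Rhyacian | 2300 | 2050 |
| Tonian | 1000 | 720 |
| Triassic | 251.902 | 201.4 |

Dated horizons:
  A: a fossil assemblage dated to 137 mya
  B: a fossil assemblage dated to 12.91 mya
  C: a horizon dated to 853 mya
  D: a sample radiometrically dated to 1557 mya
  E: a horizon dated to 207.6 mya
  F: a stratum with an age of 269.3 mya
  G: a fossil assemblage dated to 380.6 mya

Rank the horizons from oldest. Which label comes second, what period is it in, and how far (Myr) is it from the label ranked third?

Sorted oldest-first by Ma: D (1557), C (853), G (380.6), F (269.3), E (207.6), A (137), B (12.91).
The second oldest is C at 853 Ma, which lies in 1000–720 Ma: the Tonian.
The third oldest is G at 380.6 Ma; separation = |853 − 380.6| = 472.4 Myr.

C, in the Tonian; 472.4 million years to G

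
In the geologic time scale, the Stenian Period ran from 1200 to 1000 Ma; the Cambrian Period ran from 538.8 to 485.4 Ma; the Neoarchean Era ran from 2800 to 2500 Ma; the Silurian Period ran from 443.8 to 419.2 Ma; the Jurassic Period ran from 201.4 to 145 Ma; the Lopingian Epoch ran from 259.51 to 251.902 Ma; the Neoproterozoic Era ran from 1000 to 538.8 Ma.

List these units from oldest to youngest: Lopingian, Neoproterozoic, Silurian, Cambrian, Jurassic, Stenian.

The oldest of these is Stenian (starts 1200 Ma) and the youngest is Jurassic (ends 145 Ma).
In between, by decreasing start age: Neoproterozoic (1000), Cambrian (538.8), Silurian (443.8), Lopingian (259.51).

Stenian, Neoproterozoic, Cambrian, Silurian, Lopingian, Jurassic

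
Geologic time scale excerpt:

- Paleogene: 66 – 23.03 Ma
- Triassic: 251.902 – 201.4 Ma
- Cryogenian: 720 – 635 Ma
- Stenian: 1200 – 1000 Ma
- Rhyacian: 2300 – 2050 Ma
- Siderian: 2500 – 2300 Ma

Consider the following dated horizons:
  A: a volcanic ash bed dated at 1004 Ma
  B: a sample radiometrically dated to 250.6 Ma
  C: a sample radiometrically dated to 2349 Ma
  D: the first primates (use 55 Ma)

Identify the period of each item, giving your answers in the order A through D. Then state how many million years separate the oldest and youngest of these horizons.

Match each age against the start–end ranges in the excerpt: A = 1004 Ma → Stenian (1200–1000); B = 250.6 Ma → Triassic (251.902–201.4); C = 2349 Ma → Siderian (2500–2300); D = 55 Ma → Paleogene (66–23.03).
The largest age is 2349 Ma and the smallest is 55 Ma; their difference is 2294 Myr.

A — Stenian; B — Triassic; C — Siderian; D — Paleogene; span 2294 million years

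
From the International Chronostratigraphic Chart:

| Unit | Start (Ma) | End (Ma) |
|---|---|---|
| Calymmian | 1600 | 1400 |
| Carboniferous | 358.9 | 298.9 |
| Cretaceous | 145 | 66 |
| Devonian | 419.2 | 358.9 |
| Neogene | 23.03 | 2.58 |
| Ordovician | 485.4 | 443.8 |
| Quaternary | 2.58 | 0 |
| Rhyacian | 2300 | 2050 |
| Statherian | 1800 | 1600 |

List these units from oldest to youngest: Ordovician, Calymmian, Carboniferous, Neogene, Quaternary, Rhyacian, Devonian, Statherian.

The oldest of these is Rhyacian (starts 2300 Ma) and the youngest is Quaternary (ends 0 Ma).
In between, by decreasing start age: Statherian (1800), Calymmian (1600), Ordovician (485.4), Devonian (419.2), Carboniferous (358.9), Neogene (23.03).

Rhyacian, Statherian, Calymmian, Ordovician, Devonian, Carboniferous, Neogene, Quaternary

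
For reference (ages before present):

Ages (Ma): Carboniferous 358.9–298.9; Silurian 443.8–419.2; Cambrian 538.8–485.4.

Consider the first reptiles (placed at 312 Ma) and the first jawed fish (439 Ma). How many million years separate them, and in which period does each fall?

127 million years apart; the first in the Carboniferous, the second in the Silurian

Elapsed time: 439 − 312 = 127 Myr.
312 Ma lies within 358.9–298.9 Ma: Carboniferous.
439 Ma lies within 443.8–419.2 Ma: Silurian.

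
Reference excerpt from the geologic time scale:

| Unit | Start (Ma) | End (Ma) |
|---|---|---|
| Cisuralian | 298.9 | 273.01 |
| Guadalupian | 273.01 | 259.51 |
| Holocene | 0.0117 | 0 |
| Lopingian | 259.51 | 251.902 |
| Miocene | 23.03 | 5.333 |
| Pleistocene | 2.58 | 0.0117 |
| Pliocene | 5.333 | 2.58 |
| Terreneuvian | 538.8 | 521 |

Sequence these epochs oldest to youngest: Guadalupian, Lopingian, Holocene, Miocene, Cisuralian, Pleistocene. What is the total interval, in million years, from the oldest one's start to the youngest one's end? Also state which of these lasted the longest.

Start ages (Ma): Cisuralian 298.9, Guadalupian 273.01, Lopingian 259.51, Miocene 23.03, Pleistocene 2.58, Holocene 0.0117.
Ordered oldest to youngest: Cisuralian, Guadalupian, Lopingian, Miocene, Pleistocene, Holocene.
Span = 298.9 − 0 = 298.9 Myr.
Durations: Miocene 17.697, Pleistocene 2.5683, Guadalupian 13.5, Cisuralian 25.89, Lopingian 7.608, Holocene 0.0117 → longest is Cisuralian (25.89 Myr).

Cisuralian → Guadalupian → Lopingian → Miocene → Pleistocene → Holocene; total span 298.9 Myr; longest is Cisuralian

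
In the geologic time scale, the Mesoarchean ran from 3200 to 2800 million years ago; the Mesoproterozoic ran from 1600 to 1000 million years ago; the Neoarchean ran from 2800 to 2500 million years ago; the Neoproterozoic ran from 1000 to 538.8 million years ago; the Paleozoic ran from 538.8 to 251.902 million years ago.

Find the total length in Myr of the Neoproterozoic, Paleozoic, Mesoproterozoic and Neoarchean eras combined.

Duration is start − end for each: (1000 − 538.8) + (538.8 − 251.902) + (1600 − 1000) + (2800 − 2500).
That is 461.2 + 286.898 + 600 + 300, which totals 1648.098 million years.

1648.098 million years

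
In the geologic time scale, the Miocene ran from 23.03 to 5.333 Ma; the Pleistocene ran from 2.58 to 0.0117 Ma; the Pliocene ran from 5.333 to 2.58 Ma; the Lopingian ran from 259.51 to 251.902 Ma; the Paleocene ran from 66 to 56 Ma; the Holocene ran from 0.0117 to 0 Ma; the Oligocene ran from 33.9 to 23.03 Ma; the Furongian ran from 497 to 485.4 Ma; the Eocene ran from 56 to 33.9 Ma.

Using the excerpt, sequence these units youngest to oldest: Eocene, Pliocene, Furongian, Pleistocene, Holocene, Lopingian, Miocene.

Holocene → Pleistocene → Pliocene → Miocene → Eocene → Lopingian → Furongian

Sorting by start age (ascending Ma, since larger Ma = older): Holocene start 0.0117, Pleistocene start 2.58, Pliocene start 5.333, Miocene start 23.03, Eocene start 56, Lopingian start 259.51, Furongian start 497.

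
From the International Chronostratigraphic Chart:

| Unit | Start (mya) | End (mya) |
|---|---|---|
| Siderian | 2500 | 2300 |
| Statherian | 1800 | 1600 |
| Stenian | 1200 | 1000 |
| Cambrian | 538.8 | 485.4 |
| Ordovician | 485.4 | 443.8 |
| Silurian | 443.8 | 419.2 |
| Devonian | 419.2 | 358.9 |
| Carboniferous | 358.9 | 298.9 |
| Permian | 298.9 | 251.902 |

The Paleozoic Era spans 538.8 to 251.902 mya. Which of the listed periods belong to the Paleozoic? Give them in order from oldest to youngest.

Cambrian, Ordovician, Silurian, Devonian, Carboniferous, Permian

Periods with both bounds inside 538.8–251.902 Ma: Cambrian (538.8–485.4), Ordovician (485.4–443.8), Silurian (443.8–419.2), Devonian (419.2–358.9), Carboniferous (358.9–298.9), Permian (298.9–251.902).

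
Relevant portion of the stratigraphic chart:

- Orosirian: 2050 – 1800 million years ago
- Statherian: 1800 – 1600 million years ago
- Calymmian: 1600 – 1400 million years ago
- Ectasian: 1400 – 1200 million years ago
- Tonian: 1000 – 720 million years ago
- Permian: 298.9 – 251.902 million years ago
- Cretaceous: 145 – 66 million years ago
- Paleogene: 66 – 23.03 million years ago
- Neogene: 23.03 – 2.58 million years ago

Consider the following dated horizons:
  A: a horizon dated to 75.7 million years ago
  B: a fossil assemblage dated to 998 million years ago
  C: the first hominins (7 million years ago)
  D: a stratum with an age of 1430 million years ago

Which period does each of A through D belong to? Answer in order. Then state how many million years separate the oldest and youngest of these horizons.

Match each age against the start–end ranges in the excerpt: A = 75.7 Ma → Cretaceous (145–66); B = 998 Ma → Tonian (1000–720); C = 7 Ma → Neogene (23.03–2.58); D = 1430 Ma → Calymmian (1600–1400).
The largest age is 1430 Ma and the smallest is 7 Ma; their difference is 1423 Myr.

A — Cretaceous; B — Tonian; C — Neogene; D — Calymmian; span 1423 million years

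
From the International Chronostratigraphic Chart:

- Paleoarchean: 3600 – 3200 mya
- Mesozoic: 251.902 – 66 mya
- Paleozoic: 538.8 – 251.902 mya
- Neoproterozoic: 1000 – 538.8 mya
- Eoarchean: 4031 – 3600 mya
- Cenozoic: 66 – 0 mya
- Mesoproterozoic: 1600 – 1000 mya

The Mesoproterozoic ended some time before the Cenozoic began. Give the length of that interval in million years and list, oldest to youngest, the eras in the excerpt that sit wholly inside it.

The Mesoproterozoic closes at 1000 Ma and the Cenozoic opens at 66 Ma, so the interval is 1000 − 66 = 934 Myr.
An era fits inside if it starts at or after 1000 Ma and ends at or before 66 Ma; oldest first that gives Neoproterozoic, Paleozoic, Mesozoic.

934 million years; Neoproterozoic, Paleozoic, Mesozoic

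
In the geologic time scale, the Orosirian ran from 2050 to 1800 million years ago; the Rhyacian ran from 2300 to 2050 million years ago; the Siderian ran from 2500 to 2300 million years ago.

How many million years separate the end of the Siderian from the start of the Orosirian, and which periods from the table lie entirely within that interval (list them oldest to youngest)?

The Siderian closes at 2300 Ma and the Orosirian opens at 2050 Ma, so the interval is 2300 − 2050 = 250 Myr.
A period fits inside if it starts at or after 2300 Ma and ends at or before 2050 Ma; oldest first that gives Rhyacian.

250 million years; Rhyacian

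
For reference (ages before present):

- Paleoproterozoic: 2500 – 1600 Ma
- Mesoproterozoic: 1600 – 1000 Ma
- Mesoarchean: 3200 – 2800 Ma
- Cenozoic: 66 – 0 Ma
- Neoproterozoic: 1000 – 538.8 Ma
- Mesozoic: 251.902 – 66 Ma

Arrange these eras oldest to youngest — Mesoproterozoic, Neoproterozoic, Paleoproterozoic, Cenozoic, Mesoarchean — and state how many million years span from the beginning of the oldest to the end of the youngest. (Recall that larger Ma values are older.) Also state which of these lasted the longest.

Mesoarchean → Paleoproterozoic → Mesoproterozoic → Neoproterozoic → Cenozoic; total span 3200 Myr; longest is Paleoproterozoic

From the excerpt: Mesoproterozoic 1600–1000; Neoproterozoic 1000–538.8; Paleoproterozoic 2500–1600; Cenozoic 66–0; Mesoarchean 3200–2800 (Ma).
Larger Ma is earlier, so the oldest is Mesoarchean and the youngest is Cenozoic; oldest to youngest: Mesoarchean, Paleoproterozoic, Mesoproterozoic, Neoproterozoic, Cenozoic.
Oldest start 3200 minus youngest end 0 gives 3200 Myr overall.
Individual lengths (start − end): Cenozoic 66; Paleoproterozoic 900; Mesoproterozoic 600; Mesoarchean 400; Neoproterozoic 461.2. The largest is Paleoproterozoic at 900 Myr.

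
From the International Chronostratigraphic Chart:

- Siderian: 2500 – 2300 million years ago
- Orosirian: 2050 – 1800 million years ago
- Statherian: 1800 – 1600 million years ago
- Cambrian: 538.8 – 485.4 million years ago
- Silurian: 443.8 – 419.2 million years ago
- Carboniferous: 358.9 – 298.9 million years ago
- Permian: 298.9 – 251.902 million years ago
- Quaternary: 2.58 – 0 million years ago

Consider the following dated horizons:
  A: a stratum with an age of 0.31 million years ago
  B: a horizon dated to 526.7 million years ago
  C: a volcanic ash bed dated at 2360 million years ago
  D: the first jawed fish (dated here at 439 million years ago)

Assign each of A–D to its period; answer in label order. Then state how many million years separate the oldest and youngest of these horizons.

A: 0.31 Ma lies in 2.58–0 Ma, so Quaternary.
B: 526.7 Ma lies in 538.8–485.4 Ma, so Cambrian.
C: 2360 Ma lies in 2500–2300 Ma, so Siderian.
D: 439 Ma lies in 443.8–419.2 Ma, so Silurian.
Oldest = 2360 Ma, youngest = 0.31 Ma → span 2359.69 Myr.

A — Quaternary; B — Cambrian; C — Siderian; D — Silurian; span 2359.69 million years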